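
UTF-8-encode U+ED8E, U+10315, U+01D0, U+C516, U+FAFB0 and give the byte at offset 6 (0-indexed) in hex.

U+ED8E → 3-byte form EE B6 8E at offsets 0–2.
U+10315 → 4-byte form F0 90 8C 95 at offsets 3–6.
Offset 6 falls in char 2's range; it's byte 4 of F0 90 8C 95 = 0x95.

0x95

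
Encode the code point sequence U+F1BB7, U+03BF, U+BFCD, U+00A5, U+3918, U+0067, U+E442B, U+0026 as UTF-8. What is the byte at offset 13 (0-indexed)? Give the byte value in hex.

0x98

U+F1BB7 → 4-byte form F3 B1 AE B7 at offsets 0–3.
U+03BF → 2-byte form CE BF at offsets 4–5.
U+BFCD → 3-byte form EB BF 8D at offsets 6–8.
U+00A5 → 2-byte form C2 A5 at offsets 9–10.
U+3918 → 3-byte form E3 A4 98 at offsets 11–13.
Offset 13 falls in char 5's range; it's byte 3 of E3 A4 98 = 0x98.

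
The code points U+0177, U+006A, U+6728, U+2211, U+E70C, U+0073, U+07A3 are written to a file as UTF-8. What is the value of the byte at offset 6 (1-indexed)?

0xA8

1-indexed offset 6 is 0-indexed offset 5.
U+0177 → 2-byte form C5 B7 at offsets 0–1.
U+006A → 1-byte form 6A at offsets 2–2.
U+6728 → 3-byte form E6 9C A8 at offsets 3–5.
Offset 5 falls in char 3's range; it's byte 3 of E6 9C A8 = 0xA8.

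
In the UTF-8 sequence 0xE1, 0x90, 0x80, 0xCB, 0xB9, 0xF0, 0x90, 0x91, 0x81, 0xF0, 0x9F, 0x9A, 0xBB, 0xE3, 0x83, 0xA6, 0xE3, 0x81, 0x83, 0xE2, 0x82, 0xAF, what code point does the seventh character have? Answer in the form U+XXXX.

Offset 0: leading byte 0xE1 = 11100001 → 3-byte char #1 = E1 90 80.
Offset 3: leading byte 0xCB = 11001011 → 2-byte char #2 = CB B9.
Offset 5: leading byte 0xF0 = 11110000 → 4-byte char #3 = F0 90 91 81.
Offset 9: leading byte 0xF0 = 11110000 → 4-byte char #4 = F0 9F 9A BB.
Offset 13: leading byte 0xE3 = 11100011 → 3-byte char #5 = E3 83 A6.
Offset 16: leading byte 0xE3 = 11100011 → 3-byte char #6 = E3 81 83.
Offset 19: leading byte 0xE2 = 11100010 → 3-byte char #7 = E2 82 AF.
Leading byte 0xE2 = 11100010 matches 1110xxxx → 3-byte sequence.
Byte 1: 0xE2 = 11100010, payload 0010 (4 bits).
Byte 2: 0x82 = 10000010 (10xxxxxx ✓), payload 000010.
Byte 3: 0xAF = 10101111 (10xxxxxx ✓), payload 101111.
Concatenate: 0010000010101111 = 0x20AF (16 bits → U+20AF).

U+20AF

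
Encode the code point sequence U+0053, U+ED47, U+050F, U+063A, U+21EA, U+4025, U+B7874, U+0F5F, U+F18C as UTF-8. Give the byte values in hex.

53 EE B5 87 D4 8F D8 BA E2 87 AA E4 80 A5 F2 B7 A1 B4 E0 BD 9F EF 86 8C

U+0053: 1-byte form → 53.
U+ED47: 3-byte form → EE B5 87.
U+050F: 2-byte form → D4 8F.
U+063A: 2-byte form → D8 BA.
U+21EA: 3-byte form → E2 87 AA.
U+4025: 3-byte form → E4 80 A5.
U+B7874: 4-byte form → F2 B7 A1 B4.
U+0F5F: 3-byte form → E0 BD 9F.
U+F18C: 3-byte form → EF 86 8C.
Concatenated (24 bytes): 53 EE B5 87 D4 8F D8 BA E2 87 AA E4 80 A5 F2 B7 A1 B4 E0 BD 9F EF 86 8C.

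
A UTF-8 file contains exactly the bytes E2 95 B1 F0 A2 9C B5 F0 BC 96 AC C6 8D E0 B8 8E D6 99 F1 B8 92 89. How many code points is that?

7

Byte at offset 0: 0xE2 = 11100010 → 3-byte char (#1). Advance 3.
Byte at offset 3: 0xF0 = 11110000 → 4-byte char (#2). Advance 4.
Byte at offset 7: 0xF0 = 11110000 → 4-byte char (#3). Advance 4.
Byte at offset 11: 0xC6 = 11000110 → 2-byte char (#4). Advance 2.
Byte at offset 13: 0xE0 = 11100000 → 3-byte char (#5). Advance 3.
Byte at offset 16: 0xD6 = 11010110 → 2-byte char (#6). Advance 2.
Byte at offset 18: 0xF1 = 11110001 → 4-byte char (#7). Advance 4.
Reached end at offset 22 after 7 code points.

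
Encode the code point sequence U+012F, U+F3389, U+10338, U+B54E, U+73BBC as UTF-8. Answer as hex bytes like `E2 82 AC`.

C4 AF F3 B3 8E 89 F0 90 8C B8 EB 95 8E F1 B3 AE BC

U+012F: 2-byte form → C4 AF.
U+F3389: 4-byte form → F3 B3 8E 89.
U+10338: 4-byte form → F0 90 8C B8.
U+B54E: 3-byte form → EB 95 8E.
U+73BBC: 4-byte form → F1 B3 AE BC.
Concatenated (17 bytes): C4 AF F3 B3 8E 89 F0 90 8C B8 EB 95 8E F1 B3 AE BC.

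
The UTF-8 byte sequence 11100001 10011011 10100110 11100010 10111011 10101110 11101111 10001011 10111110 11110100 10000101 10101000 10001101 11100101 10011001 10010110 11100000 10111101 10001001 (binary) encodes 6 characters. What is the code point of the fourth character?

Offset 0: leading byte 0xE1 = 11100001 → 3-byte char #1 = E1 9B A6.
Offset 3: leading byte 0xE2 = 11100010 → 3-byte char #2 = E2 BB AE.
Offset 6: leading byte 0xEF = 11101111 → 3-byte char #3 = EF 8B BE.
Offset 9: leading byte 0xF4 = 11110100 → 4-byte char #4 = F4 85 A8 8D.
Leading byte 0xF4 = 11110100 matches 11110xxx → 4-byte sequence.
Byte 1: 0xF4 = 11110100, payload 100 (3 bits).
Byte 2: 0x85 = 10000101 (10xxxxxx ✓), payload 000101.
Byte 3: 0xA8 = 10101000 (10xxxxxx ✓), payload 101000.
Byte 4: 0x8D = 10001101 (10xxxxxx ✓), payload 001101.
Concatenate: 100000101101000001101 = 0x105A0D (21 bits → U+105A0D).

U+105A0D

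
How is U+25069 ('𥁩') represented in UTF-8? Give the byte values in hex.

F0 A5 81 A9

U+25069 = 0x25069 = 151657 decimal. In range U+10000–U+10FFFF → 4-byte form: 11110xxx 10xxxxxx 10xxxxxx 10xxxxxx.
Binary (21 bits): 000100101000001101001.
Split 3+6+6+6: 000 | 100101 | 000001 | 101001.
Byte 1: 11110000 = 0xF0.
Byte 2: 10100101 = 0xA5.
Byte 3: 10000001 = 0x81.
Byte 4: 10101001 = 0xA9.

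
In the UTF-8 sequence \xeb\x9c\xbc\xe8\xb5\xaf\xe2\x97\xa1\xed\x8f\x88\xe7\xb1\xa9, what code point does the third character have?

Offset 0: leading byte 0xEB = 11101011 → 3-byte char #1 = EB 9C BC.
Offset 3: leading byte 0xE8 = 11101000 → 3-byte char #2 = E8 B5 AF.
Offset 6: leading byte 0xE2 = 11100010 → 3-byte char #3 = E2 97 A1.
Leading byte 0xE2 = 11100010 matches 1110xxxx → 3-byte sequence.
Byte 1: 0xE2 = 11100010, payload 0010 (4 bits).
Byte 2: 0x97 = 10010111 (10xxxxxx ✓), payload 010111.
Byte 3: 0xA1 = 10100001 (10xxxxxx ✓), payload 100001.
Concatenate: 0010010111100001 = 0x25E1 (16 bits → U+25E1).

U+25E1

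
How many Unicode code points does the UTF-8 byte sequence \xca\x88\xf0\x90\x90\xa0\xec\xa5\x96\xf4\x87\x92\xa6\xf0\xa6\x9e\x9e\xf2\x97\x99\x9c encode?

6

Byte at offset 0: 0xCA = 11001010 → 2-byte char (#1). Advance 2.
Byte at offset 2: 0xF0 = 11110000 → 4-byte char (#2). Advance 4.
Byte at offset 6: 0xEC = 11101100 → 3-byte char (#3). Advance 3.
Byte at offset 9: 0xF4 = 11110100 → 4-byte char (#4). Advance 4.
Byte at offset 13: 0xF0 = 11110000 → 4-byte char (#5). Advance 4.
Byte at offset 17: 0xF2 = 11110010 → 4-byte char (#6). Advance 4.
Reached end at offset 21 after 6 code points.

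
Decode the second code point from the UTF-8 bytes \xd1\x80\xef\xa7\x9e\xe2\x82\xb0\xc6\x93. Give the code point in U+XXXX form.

U+F9DE

Offset 0: leading byte 0xD1 = 11010001 → 2-byte char #1 = D1 80.
Offset 2: leading byte 0xEF = 11101111 → 3-byte char #2 = EF A7 9E.
Leading byte 0xEF = 11101111 matches 1110xxxx → 3-byte sequence.
Byte 1: 0xEF = 11101111, payload 1111 (4 bits).
Byte 2: 0xA7 = 10100111 (10xxxxxx ✓), payload 100111.
Byte 3: 0x9E = 10011110 (10xxxxxx ✓), payload 011110.
Concatenate: 1111100111011110 = 0xF9DE (16 bits → U+F9DE).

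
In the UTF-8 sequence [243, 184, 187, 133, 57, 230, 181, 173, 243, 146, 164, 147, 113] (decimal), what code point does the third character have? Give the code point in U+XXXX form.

U+6D6D

Offset 0: leading byte 0xF3 = 11110011 → 4-byte char #1 = F3 B8 BB 85.
Offset 4: leading byte 0x39 = 00111001 → 1-byte char #2 = 39.
Offset 5: leading byte 0xE6 = 11100110 → 3-byte char #3 = E6 B5 AD.
Leading byte 0xE6 = 11100110 matches 1110xxxx → 3-byte sequence.
Byte 1: 0xE6 = 11100110, payload 0110 (4 bits).
Byte 2: 0xB5 = 10110101 (10xxxxxx ✓), payload 110101.
Byte 3: 0xAD = 10101101 (10xxxxxx ✓), payload 101101.
Concatenate: 0110110101101101 = 0x6D6D (16 bits → U+6D6D).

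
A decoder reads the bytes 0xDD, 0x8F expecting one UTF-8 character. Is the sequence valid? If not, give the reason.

valid

Leading byte 0xDD = 11011101 → 2-byte form.
Continuation bytes 0x8F=10001111 all match 10xxxxxx.
Decoded value 0x74F is ≥ 0x80 (shortest form) and not a surrogate.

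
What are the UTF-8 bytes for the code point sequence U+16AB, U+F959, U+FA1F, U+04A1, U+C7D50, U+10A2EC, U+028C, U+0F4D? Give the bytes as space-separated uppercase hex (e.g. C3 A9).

E1 9A AB EF A5 99 EF A8 9F D2 A1 F3 87 B5 90 F4 8A 8B AC CA 8C E0 BD 8D

U+16AB: 3-byte form → E1 9A AB.
U+F959: 3-byte form → EF A5 99.
U+FA1F: 3-byte form → EF A8 9F.
U+04A1: 2-byte form → D2 A1.
U+C7D50: 4-byte form → F3 87 B5 90.
U+10A2EC: 4-byte form → F4 8A 8B AC.
U+028C: 2-byte form → CA 8C.
U+0F4D: 3-byte form → E0 BD 8D.
Concatenated (24 bytes): E1 9A AB EF A5 99 EF A8 9F D2 A1 F3 87 B5 90 F4 8A 8B AC CA 8C E0 BD 8D.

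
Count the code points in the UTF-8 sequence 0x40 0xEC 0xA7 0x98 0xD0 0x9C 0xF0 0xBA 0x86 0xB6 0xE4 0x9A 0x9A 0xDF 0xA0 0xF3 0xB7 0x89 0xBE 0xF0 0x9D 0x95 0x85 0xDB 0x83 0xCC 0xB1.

Byte at offset 0: 0x40 = 01000000 → 1-byte char (#1). Advance 1.
Byte at offset 1: 0xEC = 11101100 → 3-byte char (#2). Advance 3.
Byte at offset 4: 0xD0 = 11010000 → 2-byte char (#3). Advance 2.
Byte at offset 6: 0xF0 = 11110000 → 4-byte char (#4). Advance 4.
Byte at offset 10: 0xE4 = 11100100 → 3-byte char (#5). Advance 3.
Byte at offset 13: 0xDF = 11011111 → 2-byte char (#6). Advance 2.
Byte at offset 15: 0xF3 = 11110011 → 4-byte char (#7). Advance 4.
Byte at offset 19: 0xF0 = 11110000 → 4-byte char (#8). Advance 4.
Byte at offset 23: 0xDB = 11011011 → 2-byte char (#9). Advance 2.
Byte at offset 25: 0xCC = 11001100 → 2-byte char (#10). Advance 2.
Reached end at offset 27 after 10 code points.

10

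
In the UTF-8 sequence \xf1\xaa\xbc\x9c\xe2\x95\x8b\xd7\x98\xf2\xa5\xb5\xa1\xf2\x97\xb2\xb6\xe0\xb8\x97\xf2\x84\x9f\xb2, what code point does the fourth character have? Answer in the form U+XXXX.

Offset 0: leading byte 0xF1 = 11110001 → 4-byte char #1 = F1 AA BC 9C.
Offset 4: leading byte 0xE2 = 11100010 → 3-byte char #2 = E2 95 8B.
Offset 7: leading byte 0xD7 = 11010111 → 2-byte char #3 = D7 98.
Offset 9: leading byte 0xF2 = 11110010 → 4-byte char #4 = F2 A5 B5 A1.
Leading byte 0xF2 = 11110010 matches 11110xxx → 4-byte sequence.
Byte 1: 0xF2 = 11110010, payload 010 (3 bits).
Byte 2: 0xA5 = 10100101 (10xxxxxx ✓), payload 100101.
Byte 3: 0xB5 = 10110101 (10xxxxxx ✓), payload 110101.
Byte 4: 0xA1 = 10100001 (10xxxxxx ✓), payload 100001.
Concatenate: 010100101110101100001 = 0xA5D61 (21 bits → U+A5D61).

U+A5D61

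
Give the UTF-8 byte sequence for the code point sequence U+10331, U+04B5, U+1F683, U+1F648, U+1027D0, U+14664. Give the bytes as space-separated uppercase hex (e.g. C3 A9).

U+10331: 4-byte form → F0 90 8C B1.
U+04B5: 2-byte form → D2 B5.
U+1F683: 4-byte form → F0 9F 9A 83.
U+1F648: 4-byte form → F0 9F 99 88.
U+1027D0: 4-byte form → F4 82 9F 90.
U+14664: 4-byte form → F0 94 99 A4.
Concatenated (22 bytes): F0 90 8C B1 D2 B5 F0 9F 9A 83 F0 9F 99 88 F4 82 9F 90 F0 94 99 A4.

F0 90 8C B1 D2 B5 F0 9F 9A 83 F0 9F 99 88 F4 82 9F 90 F0 94 99 A4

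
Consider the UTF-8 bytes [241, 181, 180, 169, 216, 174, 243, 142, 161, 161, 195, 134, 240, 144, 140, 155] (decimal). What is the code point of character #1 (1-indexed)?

Offset 0: leading byte 0xF1 = 11110001 → 4-byte char #1 = F1 B5 B4 A9.
Leading byte 0xF1 = 11110001 matches 11110xxx → 4-byte sequence.
Byte 1: 0xF1 = 11110001, payload 001 (3 bits).
Byte 2: 0xB5 = 10110101 (10xxxxxx ✓), payload 110101.
Byte 3: 0xB4 = 10110100 (10xxxxxx ✓), payload 110100.
Byte 4: 0xA9 = 10101001 (10xxxxxx ✓), payload 101001.
Concatenate: 001110101110100101001 = 0x75D29 (21 bits → U+75D29).

U+75D29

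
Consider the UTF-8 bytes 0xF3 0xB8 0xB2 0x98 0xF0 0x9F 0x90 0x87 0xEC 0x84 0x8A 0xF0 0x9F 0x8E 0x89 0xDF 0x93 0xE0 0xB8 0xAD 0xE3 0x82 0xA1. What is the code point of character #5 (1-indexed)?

Offset 0: leading byte 0xF3 = 11110011 → 4-byte char #1 = F3 B8 B2 98.
Offset 4: leading byte 0xF0 = 11110000 → 4-byte char #2 = F0 9F 90 87.
Offset 8: leading byte 0xEC = 11101100 → 3-byte char #3 = EC 84 8A.
Offset 11: leading byte 0xF0 = 11110000 → 4-byte char #4 = F0 9F 8E 89.
Offset 15: leading byte 0xDF = 11011111 → 2-byte char #5 = DF 93.
Leading byte 0xDF = 11011111 matches 110xxxxx → 2-byte sequence.
Byte 1: 0xDF = 11011111, payload 11111 (5 bits).
Byte 2: 0x93 = 10010011 (10xxxxxx ✓), payload 010011.
Concatenate: 11111010011 = 0x7D3 (11 bits → U+07D3).

U+07D3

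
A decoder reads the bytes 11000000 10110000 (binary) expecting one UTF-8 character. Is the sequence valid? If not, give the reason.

Leading byte 0xC0 = 11000000 → 2-byte form.
Continuation bytes all match 10xxxxxx. Payload decodes to 0x30.
But 0x30 < 0x80, the minimum for a 2-byte sequence — this is an overlong encoding.

invalid (overlong encoding)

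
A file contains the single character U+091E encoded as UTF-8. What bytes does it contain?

U+091E = 0x91E = 2334 decimal. In range U+0800–U+FFFF → 3-byte form: 1110xxxx 10xxxxxx 10xxxxxx.
Binary (16 bits): 0000100100011110.
Split 4+6+6: 0000 | 100100 | 011110.
Byte 1: 11100000 = 0xE0.
Byte 2: 10100100 = 0xA4.
Byte 3: 10011110 = 0x9E.

E0 A4 9E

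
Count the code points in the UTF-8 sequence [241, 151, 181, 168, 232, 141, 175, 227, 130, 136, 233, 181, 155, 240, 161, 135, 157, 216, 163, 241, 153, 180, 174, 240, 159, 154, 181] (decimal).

Byte at offset 0: 0xF1 = 11110001 → 4-byte char (#1). Advance 4.
Byte at offset 4: 0xE8 = 11101000 → 3-byte char (#2). Advance 3.
Byte at offset 7: 0xE3 = 11100011 → 3-byte char (#3). Advance 3.
Byte at offset 10: 0xE9 = 11101001 → 3-byte char (#4). Advance 3.
Byte at offset 13: 0xF0 = 11110000 → 4-byte char (#5). Advance 4.
Byte at offset 17: 0xD8 = 11011000 → 2-byte char (#6). Advance 2.
Byte at offset 19: 0xF1 = 11110001 → 4-byte char (#7). Advance 4.
Byte at offset 23: 0xF0 = 11110000 → 4-byte char (#8). Advance 4.
Reached end at offset 27 after 8 code points.

8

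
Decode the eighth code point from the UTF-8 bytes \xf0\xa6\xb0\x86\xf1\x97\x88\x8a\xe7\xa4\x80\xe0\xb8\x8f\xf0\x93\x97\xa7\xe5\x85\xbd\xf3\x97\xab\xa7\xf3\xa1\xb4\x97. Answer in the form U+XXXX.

Offset 0: leading byte 0xF0 = 11110000 → 4-byte char #1 = F0 A6 B0 86.
Offset 4: leading byte 0xF1 = 11110001 → 4-byte char #2 = F1 97 88 8A.
Offset 8: leading byte 0xE7 = 11100111 → 3-byte char #3 = E7 A4 80.
Offset 11: leading byte 0xE0 = 11100000 → 3-byte char #4 = E0 B8 8F.
Offset 14: leading byte 0xF0 = 11110000 → 4-byte char #5 = F0 93 97 A7.
Offset 18: leading byte 0xE5 = 11100101 → 3-byte char #6 = E5 85 BD.
Offset 21: leading byte 0xF3 = 11110011 → 4-byte char #7 = F3 97 AB A7.
Offset 25: leading byte 0xF3 = 11110011 → 4-byte char #8 = F3 A1 B4 97.
Leading byte 0xF3 = 11110011 matches 11110xxx → 4-byte sequence.
Byte 1: 0xF3 = 11110011, payload 011 (3 bits).
Byte 2: 0xA1 = 10100001 (10xxxxxx ✓), payload 100001.
Byte 3: 0xB4 = 10110100 (10xxxxxx ✓), payload 110100.
Byte 4: 0x97 = 10010111 (10xxxxxx ✓), payload 010111.
Concatenate: 011100001110100010111 = 0xE1D17 (21 bits → U+E1D17).

U+E1D17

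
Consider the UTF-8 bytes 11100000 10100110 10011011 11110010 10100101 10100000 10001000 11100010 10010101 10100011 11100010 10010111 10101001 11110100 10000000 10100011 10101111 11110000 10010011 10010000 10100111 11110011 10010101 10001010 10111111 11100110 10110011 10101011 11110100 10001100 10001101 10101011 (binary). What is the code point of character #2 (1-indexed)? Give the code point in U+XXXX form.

U+A5808

Offset 0: leading byte 0xE0 = 11100000 → 3-byte char #1 = E0 A6 9B.
Offset 3: leading byte 0xF2 = 11110010 → 4-byte char #2 = F2 A5 A0 88.
Leading byte 0xF2 = 11110010 matches 11110xxx → 4-byte sequence.
Byte 1: 0xF2 = 11110010, payload 010 (3 bits).
Byte 2: 0xA5 = 10100101 (10xxxxxx ✓), payload 100101.
Byte 3: 0xA0 = 10100000 (10xxxxxx ✓), payload 100000.
Byte 4: 0x88 = 10001000 (10xxxxxx ✓), payload 001000.
Concatenate: 010100101100000001000 = 0xA5808 (21 bits → U+A5808).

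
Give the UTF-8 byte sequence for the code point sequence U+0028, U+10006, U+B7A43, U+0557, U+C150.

28 F0 90 80 86 F2 B7 A9 83 D5 97 EC 85 90

U+0028: 1-byte form → 28.
U+10006: 4-byte form → F0 90 80 86.
U+B7A43: 4-byte form → F2 B7 A9 83.
U+0557: 2-byte form → D5 97.
U+C150: 3-byte form → EC 85 90.
Concatenated (14 bytes): 28 F0 90 80 86 F2 B7 A9 83 D5 97 EC 85 90.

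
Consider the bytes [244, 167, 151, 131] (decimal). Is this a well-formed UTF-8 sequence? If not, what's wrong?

Leading byte 0xF4 = 11110100 → 4-byte form.
Payload = 0x1275C3, which exceeds U+10FFFF, the maximum Unicode code point. (Leading bytes F5–FF, or F4 followed by ≥ 0x90, are invalid.)

invalid (encodes a value above U+10FFFF)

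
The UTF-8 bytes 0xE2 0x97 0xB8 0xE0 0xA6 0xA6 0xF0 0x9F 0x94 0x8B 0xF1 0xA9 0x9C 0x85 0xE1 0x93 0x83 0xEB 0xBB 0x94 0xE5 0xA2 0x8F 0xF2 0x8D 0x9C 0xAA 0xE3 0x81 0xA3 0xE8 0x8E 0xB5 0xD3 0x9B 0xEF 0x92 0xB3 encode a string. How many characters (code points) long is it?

Byte at offset 0: 0xE2 = 11100010 → 3-byte char (#1). Advance 3.
Byte at offset 3: 0xE0 = 11100000 → 3-byte char (#2). Advance 3.
Byte at offset 6: 0xF0 = 11110000 → 4-byte char (#3). Advance 4.
Byte at offset 10: 0xF1 = 11110001 → 4-byte char (#4). Advance 4.
Byte at offset 14: 0xE1 = 11100001 → 3-byte char (#5). Advance 3.
Byte at offset 17: 0xEB = 11101011 → 3-byte char (#6). Advance 3.
Byte at offset 20: 0xE5 = 11100101 → 3-byte char (#7). Advance 3.
Byte at offset 23: 0xF2 = 11110010 → 4-byte char (#8). Advance 4.
Byte at offset 27: 0xE3 = 11100011 → 3-byte char (#9). Advance 3.
Byte at offset 30: 0xE8 = 11101000 → 3-byte char (#10). Advance 3.
Byte at offset 33: 0xD3 = 11010011 → 2-byte char (#11). Advance 2.
Byte at offset 35: 0xEF = 11101111 → 3-byte char (#12). Advance 3.
Reached end at offset 38 after 12 code points.

12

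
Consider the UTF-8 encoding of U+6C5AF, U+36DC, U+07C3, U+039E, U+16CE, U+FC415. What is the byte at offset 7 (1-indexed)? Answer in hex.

1-indexed offset 7 is 0-indexed offset 6.
U+6C5AF → 4-byte form F1 AC 96 AF at offsets 0–3.
U+36DC → 3-byte form E3 9B 9C at offsets 4–6.
Offset 6 falls in char 2's range; it's byte 3 of E3 9B 9C = 0x9C.

0x9C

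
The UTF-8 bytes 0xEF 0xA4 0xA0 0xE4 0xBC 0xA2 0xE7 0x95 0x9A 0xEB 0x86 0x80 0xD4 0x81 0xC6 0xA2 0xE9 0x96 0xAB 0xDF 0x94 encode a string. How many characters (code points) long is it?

Byte at offset 0: 0xEF = 11101111 → 3-byte char (#1). Advance 3.
Byte at offset 3: 0xE4 = 11100100 → 3-byte char (#2). Advance 3.
Byte at offset 6: 0xE7 = 11100111 → 3-byte char (#3). Advance 3.
Byte at offset 9: 0xEB = 11101011 → 3-byte char (#4). Advance 3.
Byte at offset 12: 0xD4 = 11010100 → 2-byte char (#5). Advance 2.
Byte at offset 14: 0xC6 = 11000110 → 2-byte char (#6). Advance 2.
Byte at offset 16: 0xE9 = 11101001 → 3-byte char (#7). Advance 3.
Byte at offset 19: 0xDF = 11011111 → 2-byte char (#8). Advance 2.
Reached end at offset 21 after 8 code points.

8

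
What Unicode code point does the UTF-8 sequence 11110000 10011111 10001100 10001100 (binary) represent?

Leading byte 0xF0 = 11110000 matches 11110xxx → 4-byte sequence.
Byte 1: 0xF0 = 11110000, payload 000 (3 bits).
Byte 2: 0x9F = 10011111 (10xxxxxx ✓), payload 011111.
Byte 3: 0x8C = 10001100 (10xxxxxx ✓), payload 001100.
Byte 4: 0x8C = 10001100 (10xxxxxx ✓), payload 001100.
Concatenate: 000011111001100001100 = 0x1F30C (21 bits → U+1F30C).

U+1F30C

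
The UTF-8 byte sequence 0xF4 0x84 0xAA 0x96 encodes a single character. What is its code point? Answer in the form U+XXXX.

Leading byte 0xF4 = 11110100 matches 11110xxx → 4-byte sequence.
Byte 1: 0xF4 = 11110100, payload 100 (3 bits).
Byte 2: 0x84 = 10000100 (10xxxxxx ✓), payload 000100.
Byte 3: 0xAA = 10101010 (10xxxxxx ✓), payload 101010.
Byte 4: 0x96 = 10010110 (10xxxxxx ✓), payload 010110.
Concatenate: 100000100101010010110 = 0x104A96 (21 bits → U+104A96).

U+104A96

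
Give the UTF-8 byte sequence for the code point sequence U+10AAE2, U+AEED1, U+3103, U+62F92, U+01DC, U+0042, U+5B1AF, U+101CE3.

U+10AAE2: 4-byte form → F4 8A AB A2.
U+AEED1: 4-byte form → F2 AE BB 91.
U+3103: 3-byte form → E3 84 83.
U+62F92: 4-byte form → F1 A2 BE 92.
U+01DC: 2-byte form → C7 9C.
U+0042: 1-byte form → 42.
U+5B1AF: 4-byte form → F1 9B 86 AF.
U+101CE3: 4-byte form → F4 81 B3 A3.
Concatenated (26 bytes): F4 8A AB A2 F2 AE BB 91 E3 84 83 F1 A2 BE 92 C7 9C 42 F1 9B 86 AF F4 81 B3 A3.

F4 8A AB A2 F2 AE BB 91 E3 84 83 F1 A2 BE 92 C7 9C 42 F1 9B 86 AF F4 81 B3 A3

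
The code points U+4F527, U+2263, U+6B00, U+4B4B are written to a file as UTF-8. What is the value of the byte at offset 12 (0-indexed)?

0x8B

U+4F527 → 4-byte form F1 8F 94 A7 at offsets 0–3.
U+2263 → 3-byte form E2 89 A3 at offsets 4–6.
U+6B00 → 3-byte form E6 AC 80 at offsets 7–9.
U+4B4B → 3-byte form E4 AD 8B at offsets 10–12.
Offset 12 falls in char 4's range; it's byte 3 of E4 AD 8B = 0x8B.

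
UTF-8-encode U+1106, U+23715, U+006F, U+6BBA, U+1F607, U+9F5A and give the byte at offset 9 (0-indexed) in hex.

0xAE

U+1106 → 3-byte form E1 84 86 at offsets 0–2.
U+23715 → 4-byte form F0 A3 9C 95 at offsets 3–6.
U+006F → 1-byte form 6F at offsets 7–7.
U+6BBA → 3-byte form E6 AE BA at offsets 8–10.
Offset 9 falls in char 4's range; it's byte 2 of E6 AE BA = 0xAE.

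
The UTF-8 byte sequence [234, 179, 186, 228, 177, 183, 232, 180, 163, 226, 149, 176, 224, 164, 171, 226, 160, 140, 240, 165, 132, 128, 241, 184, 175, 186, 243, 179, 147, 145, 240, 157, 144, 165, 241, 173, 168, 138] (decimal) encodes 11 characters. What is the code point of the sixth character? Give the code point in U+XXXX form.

U+280C

Offset 0: leading byte 0xEA = 11101010 → 3-byte char #1 = EA B3 BA.
Offset 3: leading byte 0xE4 = 11100100 → 3-byte char #2 = E4 B1 B7.
Offset 6: leading byte 0xE8 = 11101000 → 3-byte char #3 = E8 B4 A3.
Offset 9: leading byte 0xE2 = 11100010 → 3-byte char #4 = E2 95 B0.
Offset 12: leading byte 0xE0 = 11100000 → 3-byte char #5 = E0 A4 AB.
Offset 15: leading byte 0xE2 = 11100010 → 3-byte char #6 = E2 A0 8C.
Leading byte 0xE2 = 11100010 matches 1110xxxx → 3-byte sequence.
Byte 1: 0xE2 = 11100010, payload 0010 (4 bits).
Byte 2: 0xA0 = 10100000 (10xxxxxx ✓), payload 100000.
Byte 3: 0x8C = 10001100 (10xxxxxx ✓), payload 001100.
Concatenate: 0010100000001100 = 0x280C (16 bits → U+280C).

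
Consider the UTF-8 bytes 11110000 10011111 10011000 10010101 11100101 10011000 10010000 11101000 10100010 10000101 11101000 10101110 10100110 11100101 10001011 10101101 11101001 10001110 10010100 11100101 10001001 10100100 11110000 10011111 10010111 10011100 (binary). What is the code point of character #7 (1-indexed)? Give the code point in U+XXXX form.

Offset 0: leading byte 0xF0 = 11110000 → 4-byte char #1 = F0 9F 98 95.
Offset 4: leading byte 0xE5 = 11100101 → 3-byte char #2 = E5 98 90.
Offset 7: leading byte 0xE8 = 11101000 → 3-byte char #3 = E8 A2 85.
Offset 10: leading byte 0xE8 = 11101000 → 3-byte char #4 = E8 AE A6.
Offset 13: leading byte 0xE5 = 11100101 → 3-byte char #5 = E5 8B AD.
Offset 16: leading byte 0xE9 = 11101001 → 3-byte char #6 = E9 8E 94.
Offset 19: leading byte 0xE5 = 11100101 → 3-byte char #7 = E5 89 A4.
Leading byte 0xE5 = 11100101 matches 1110xxxx → 3-byte sequence.
Byte 1: 0xE5 = 11100101, payload 0101 (4 bits).
Byte 2: 0x89 = 10001001 (10xxxxxx ✓), payload 001001.
Byte 3: 0xA4 = 10100100 (10xxxxxx ✓), payload 100100.
Concatenate: 0101001001100100 = 0x5264 (16 bits → U+5264).

U+5264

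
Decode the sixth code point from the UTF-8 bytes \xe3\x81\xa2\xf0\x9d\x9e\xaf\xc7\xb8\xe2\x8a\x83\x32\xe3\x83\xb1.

Offset 0: leading byte 0xE3 = 11100011 → 3-byte char #1 = E3 81 A2.
Offset 3: leading byte 0xF0 = 11110000 → 4-byte char #2 = F0 9D 9E AF.
Offset 7: leading byte 0xC7 = 11000111 → 2-byte char #3 = C7 B8.
Offset 9: leading byte 0xE2 = 11100010 → 3-byte char #4 = E2 8A 83.
Offset 12: leading byte 0x32 = 00110010 → 1-byte char #5 = 32.
Offset 13: leading byte 0xE3 = 11100011 → 3-byte char #6 = E3 83 B1.
Leading byte 0xE3 = 11100011 matches 1110xxxx → 3-byte sequence.
Byte 1: 0xE3 = 11100011, payload 0011 (4 bits).
Byte 2: 0x83 = 10000011 (10xxxxxx ✓), payload 000011.
Byte 3: 0xB1 = 10110001 (10xxxxxx ✓), payload 110001.
Concatenate: 0011000011110001 = 0x30F1 (16 bits → U+30F1).

U+30F1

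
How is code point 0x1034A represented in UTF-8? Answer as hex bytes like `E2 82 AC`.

F0 90 8D 8A

U+1034A = 0x1034A = 66378 decimal. In range U+10000–U+10FFFF → 4-byte form: 11110xxx 10xxxxxx 10xxxxxx 10xxxxxx.
Binary (21 bits): 000010000001101001010.
Split 3+6+6+6: 000 | 010000 | 001101 | 001010.
Byte 1: 11110000 = 0xF0.
Byte 2: 10010000 = 0x90.
Byte 3: 10001101 = 0x8D.
Byte 4: 10001010 = 0x8A.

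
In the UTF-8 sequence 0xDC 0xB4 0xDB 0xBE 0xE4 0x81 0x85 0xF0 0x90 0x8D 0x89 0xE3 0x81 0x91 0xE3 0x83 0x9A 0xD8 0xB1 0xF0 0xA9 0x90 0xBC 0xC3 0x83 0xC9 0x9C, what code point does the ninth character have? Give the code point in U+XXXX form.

Offset 0: leading byte 0xDC = 11011100 → 2-byte char #1 = DC B4.
Offset 2: leading byte 0xDB = 11011011 → 2-byte char #2 = DB BE.
Offset 4: leading byte 0xE4 = 11100100 → 3-byte char #3 = E4 81 85.
Offset 7: leading byte 0xF0 = 11110000 → 4-byte char #4 = F0 90 8D 89.
Offset 11: leading byte 0xE3 = 11100011 → 3-byte char #5 = E3 81 91.
Offset 14: leading byte 0xE3 = 11100011 → 3-byte char #6 = E3 83 9A.
Offset 17: leading byte 0xD8 = 11011000 → 2-byte char #7 = D8 B1.
Offset 19: leading byte 0xF0 = 11110000 → 4-byte char #8 = F0 A9 90 BC.
Offset 23: leading byte 0xC3 = 11000011 → 2-byte char #9 = C3 83.
Leading byte 0xC3 = 11000011 matches 110xxxxx → 2-byte sequence.
Byte 1: 0xC3 = 11000011, payload 00011 (5 bits).
Byte 2: 0x83 = 10000011 (10xxxxxx ✓), payload 000011.
Concatenate: 00011000011 = 0xC3 (11 bits → U+00C3).

U+00C3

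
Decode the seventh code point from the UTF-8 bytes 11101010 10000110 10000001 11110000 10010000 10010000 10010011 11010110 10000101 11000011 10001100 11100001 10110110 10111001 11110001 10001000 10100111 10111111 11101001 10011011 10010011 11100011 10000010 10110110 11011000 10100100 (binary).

Offset 0: leading byte 0xEA = 11101010 → 3-byte char #1 = EA 86 81.
Offset 3: leading byte 0xF0 = 11110000 → 4-byte char #2 = F0 90 90 93.
Offset 7: leading byte 0xD6 = 11010110 → 2-byte char #3 = D6 85.
Offset 9: leading byte 0xC3 = 11000011 → 2-byte char #4 = C3 8C.
Offset 11: leading byte 0xE1 = 11100001 → 3-byte char #5 = E1 B6 B9.
Offset 14: leading byte 0xF1 = 11110001 → 4-byte char #6 = F1 88 A7 BF.
Offset 18: leading byte 0xE9 = 11101001 → 3-byte char #7 = E9 9B 93.
Leading byte 0xE9 = 11101001 matches 1110xxxx → 3-byte sequence.
Byte 1: 0xE9 = 11101001, payload 1001 (4 bits).
Byte 2: 0x9B = 10011011 (10xxxxxx ✓), payload 011011.
Byte 3: 0x93 = 10010011 (10xxxxxx ✓), payload 010011.
Concatenate: 1001011011010011 = 0x96D3 (16 bits → U+96D3).

U+96D3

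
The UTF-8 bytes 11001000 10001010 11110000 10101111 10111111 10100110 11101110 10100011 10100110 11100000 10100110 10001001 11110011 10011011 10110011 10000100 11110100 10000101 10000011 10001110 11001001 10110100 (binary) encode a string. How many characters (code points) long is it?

Byte at offset 0: 0xC8 = 11001000 → 2-byte char (#1). Advance 2.
Byte at offset 2: 0xF0 = 11110000 → 4-byte char (#2). Advance 4.
Byte at offset 6: 0xEE = 11101110 → 3-byte char (#3). Advance 3.
Byte at offset 9: 0xE0 = 11100000 → 3-byte char (#4). Advance 3.
Byte at offset 12: 0xF3 = 11110011 → 4-byte char (#5). Advance 4.
Byte at offset 16: 0xF4 = 11110100 → 4-byte char (#6). Advance 4.
Byte at offset 20: 0xC9 = 11001001 → 2-byte char (#7). Advance 2.
Reached end at offset 22 after 7 code points.

7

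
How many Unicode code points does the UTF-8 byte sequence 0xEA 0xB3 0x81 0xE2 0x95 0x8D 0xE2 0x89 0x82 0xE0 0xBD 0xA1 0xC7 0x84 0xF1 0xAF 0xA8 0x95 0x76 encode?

7

Byte at offset 0: 0xEA = 11101010 → 3-byte char (#1). Advance 3.
Byte at offset 3: 0xE2 = 11100010 → 3-byte char (#2). Advance 3.
Byte at offset 6: 0xE2 = 11100010 → 3-byte char (#3). Advance 3.
Byte at offset 9: 0xE0 = 11100000 → 3-byte char (#4). Advance 3.
Byte at offset 12: 0xC7 = 11000111 → 2-byte char (#5). Advance 2.
Byte at offset 14: 0xF1 = 11110001 → 4-byte char (#6). Advance 4.
Byte at offset 18: 0x76 = 01110110 → 1-byte char (#7). Advance 1.
Reached end at offset 19 after 7 code points.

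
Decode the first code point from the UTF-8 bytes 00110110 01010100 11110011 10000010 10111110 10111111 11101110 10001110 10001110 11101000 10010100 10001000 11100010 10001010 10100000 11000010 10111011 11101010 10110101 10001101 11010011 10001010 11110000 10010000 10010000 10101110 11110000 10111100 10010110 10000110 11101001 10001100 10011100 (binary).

U+0036

Offset 0: leading byte 0x36 = 00110110 → 1-byte char #1 = 36.
Leading byte 0x36 = 00110110 matches 0xxxxxxx → 1-byte sequence.
Byte 1: 0x36 = 00110110, payload 0110110 (7 bits).
Concatenate: 0110110 = 0x36 (7 bits → U+0036).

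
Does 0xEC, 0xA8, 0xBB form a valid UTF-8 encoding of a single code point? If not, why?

valid

Leading byte 0xEC = 11101100 → 3-byte form.
Continuation bytes 0xA8=10101000, 0xBB=10111011 all match 10xxxxxx.
Decoded value 0xCA3B is ≥ 0x800 (shortest form) and not a surrogate.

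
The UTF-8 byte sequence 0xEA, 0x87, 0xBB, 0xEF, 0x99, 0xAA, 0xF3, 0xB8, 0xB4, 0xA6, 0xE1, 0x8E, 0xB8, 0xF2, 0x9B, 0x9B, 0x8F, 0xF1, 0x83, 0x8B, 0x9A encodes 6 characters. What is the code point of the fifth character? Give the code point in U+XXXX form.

Offset 0: leading byte 0xEA = 11101010 → 3-byte char #1 = EA 87 BB.
Offset 3: leading byte 0xEF = 11101111 → 3-byte char #2 = EF 99 AA.
Offset 6: leading byte 0xF3 = 11110011 → 4-byte char #3 = F3 B8 B4 A6.
Offset 10: leading byte 0xE1 = 11100001 → 3-byte char #4 = E1 8E B8.
Offset 13: leading byte 0xF2 = 11110010 → 4-byte char #5 = F2 9B 9B 8F.
Leading byte 0xF2 = 11110010 matches 11110xxx → 4-byte sequence.
Byte 1: 0xF2 = 11110010, payload 010 (3 bits).
Byte 2: 0x9B = 10011011 (10xxxxxx ✓), payload 011011.
Byte 3: 0x9B = 10011011 (10xxxxxx ✓), payload 011011.
Byte 4: 0x8F = 10001111 (10xxxxxx ✓), payload 001111.
Concatenate: 010011011011011001111 = 0x9B6CF (21 bits → U+9B6CF).

U+9B6CF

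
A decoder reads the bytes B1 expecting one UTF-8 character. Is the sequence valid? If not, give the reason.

invalid (continuation byte with no leading byte)

Byte 0xB1 = 10110001 has the form 10xxxxxx — a continuation byte — but there is no preceding leading byte.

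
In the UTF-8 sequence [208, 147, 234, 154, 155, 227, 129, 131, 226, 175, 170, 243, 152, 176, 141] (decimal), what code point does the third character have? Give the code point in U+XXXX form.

Offset 0: leading byte 0xD0 = 11010000 → 2-byte char #1 = D0 93.
Offset 2: leading byte 0xEA = 11101010 → 3-byte char #2 = EA 9A 9B.
Offset 5: leading byte 0xE3 = 11100011 → 3-byte char #3 = E3 81 83.
Leading byte 0xE3 = 11100011 matches 1110xxxx → 3-byte sequence.
Byte 1: 0xE3 = 11100011, payload 0011 (4 bits).
Byte 2: 0x81 = 10000001 (10xxxxxx ✓), payload 000001.
Byte 3: 0x83 = 10000011 (10xxxxxx ✓), payload 000011.
Concatenate: 0011000001000011 = 0x3043 (16 bits → U+3043).

U+3043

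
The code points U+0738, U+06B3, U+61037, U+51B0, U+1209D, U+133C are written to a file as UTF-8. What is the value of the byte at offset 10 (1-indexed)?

0x86

1-indexed offset 10 is 0-indexed offset 9.
U+0738 → 2-byte form DC B8 at offsets 0–1.
U+06B3 → 2-byte form DA B3 at offsets 2–3.
U+61037 → 4-byte form F1 A1 80 B7 at offsets 4–7.
U+51B0 → 3-byte form E5 86 B0 at offsets 8–10.
Offset 9 falls in char 4's range; it's byte 2 of E5 86 B0 = 0x86.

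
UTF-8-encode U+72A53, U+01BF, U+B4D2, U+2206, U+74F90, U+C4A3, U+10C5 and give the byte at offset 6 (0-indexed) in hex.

U+72A53 → 4-byte form F1 B2 A9 93 at offsets 0–3.
U+01BF → 2-byte form C6 BF at offsets 4–5.
U+B4D2 → 3-byte form EB 93 92 at offsets 6–8.
Offset 6 falls in char 3's range; it's byte 1 of EB 93 92 = 0xEB.

0xEB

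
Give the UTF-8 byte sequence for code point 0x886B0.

F2 88 9A B0

U+886B0 = 0x886B0 = 558768 decimal. In range U+10000–U+10FFFF → 4-byte form: 11110xxx 10xxxxxx 10xxxxxx 10xxxxxx.
Binary (21 bits): 010001000011010110000.
Split 3+6+6+6: 010 | 001000 | 011010 | 110000.
Byte 1: 11110010 = 0xF2.
Byte 2: 10001000 = 0x88.
Byte 3: 10011010 = 0x9A.
Byte 4: 10110000 = 0xB0.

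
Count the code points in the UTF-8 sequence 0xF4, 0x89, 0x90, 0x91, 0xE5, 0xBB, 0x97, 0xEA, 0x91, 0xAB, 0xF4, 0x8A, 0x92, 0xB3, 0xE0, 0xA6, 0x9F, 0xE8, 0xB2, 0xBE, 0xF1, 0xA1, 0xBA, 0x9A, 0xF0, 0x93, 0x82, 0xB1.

8

Byte at offset 0: 0xF4 = 11110100 → 4-byte char (#1). Advance 4.
Byte at offset 4: 0xE5 = 11100101 → 3-byte char (#2). Advance 3.
Byte at offset 7: 0xEA = 11101010 → 3-byte char (#3). Advance 3.
Byte at offset 10: 0xF4 = 11110100 → 4-byte char (#4). Advance 4.
Byte at offset 14: 0xE0 = 11100000 → 3-byte char (#5). Advance 3.
Byte at offset 17: 0xE8 = 11101000 → 3-byte char (#6). Advance 3.
Byte at offset 20: 0xF1 = 11110001 → 4-byte char (#7). Advance 4.
Byte at offset 24: 0xF0 = 11110000 → 4-byte char (#8). Advance 4.
Reached end at offset 28 after 8 code points.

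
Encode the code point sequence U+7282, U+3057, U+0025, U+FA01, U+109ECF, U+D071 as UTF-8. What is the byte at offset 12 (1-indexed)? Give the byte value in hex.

0x89

1-indexed offset 12 is 0-indexed offset 11.
U+7282 → 3-byte form E7 8A 82 at offsets 0–2.
U+3057 → 3-byte form E3 81 97 at offsets 3–5.
U+0025 → 1-byte form 25 at offsets 6–6.
U+FA01 → 3-byte form EF A8 81 at offsets 7–9.
U+109ECF → 4-byte form F4 89 BB 8F at offsets 10–13.
Offset 11 falls in char 5's range; it's byte 2 of F4 89 BB 8F = 0x89.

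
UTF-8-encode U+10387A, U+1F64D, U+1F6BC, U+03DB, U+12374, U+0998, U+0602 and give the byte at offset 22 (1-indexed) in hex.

0xD8

1-indexed offset 22 is 0-indexed offset 21.
U+10387A → 4-byte form F4 83 A1 BA at offsets 0–3.
U+1F64D → 4-byte form F0 9F 99 8D at offsets 4–7.
U+1F6BC → 4-byte form F0 9F 9A BC at offsets 8–11.
U+03DB → 2-byte form CF 9B at offsets 12–13.
U+12374 → 4-byte form F0 92 8D B4 at offsets 14–17.
U+0998 → 3-byte form E0 A6 98 at offsets 18–20.
U+0602 → 2-byte form D8 82 at offsets 21–22.
Offset 21 falls in char 7's range; it's byte 1 of D8 82 = 0xD8.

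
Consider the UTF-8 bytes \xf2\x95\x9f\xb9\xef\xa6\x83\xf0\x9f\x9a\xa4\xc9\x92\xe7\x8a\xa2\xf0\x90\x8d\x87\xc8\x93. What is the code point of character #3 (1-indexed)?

Offset 0: leading byte 0xF2 = 11110010 → 4-byte char #1 = F2 95 9F B9.
Offset 4: leading byte 0xEF = 11101111 → 3-byte char #2 = EF A6 83.
Offset 7: leading byte 0xF0 = 11110000 → 4-byte char #3 = F0 9F 9A A4.
Leading byte 0xF0 = 11110000 matches 11110xxx → 4-byte sequence.
Byte 1: 0xF0 = 11110000, payload 000 (3 bits).
Byte 2: 0x9F = 10011111 (10xxxxxx ✓), payload 011111.
Byte 3: 0x9A = 10011010 (10xxxxxx ✓), payload 011010.
Byte 4: 0xA4 = 10100100 (10xxxxxx ✓), payload 100100.
Concatenate: 000011111011010100100 = 0x1F6A4 (21 bits → U+1F6A4).

U+1F6A4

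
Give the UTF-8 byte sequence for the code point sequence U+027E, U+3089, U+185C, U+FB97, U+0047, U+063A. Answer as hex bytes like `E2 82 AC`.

U+027E: 2-byte form → C9 BE.
U+3089: 3-byte form → E3 82 89.
U+185C: 3-byte form → E1 A1 9C.
U+FB97: 3-byte form → EF AE 97.
U+0047: 1-byte form → 47.
U+063A: 2-byte form → D8 BA.
Concatenated (14 bytes): C9 BE E3 82 89 E1 A1 9C EF AE 97 47 D8 BA.

C9 BE E3 82 89 E1 A1 9C EF AE 97 47 D8 BA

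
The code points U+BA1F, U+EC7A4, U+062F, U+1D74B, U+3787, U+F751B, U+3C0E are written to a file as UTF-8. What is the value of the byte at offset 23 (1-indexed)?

1-indexed offset 23 is 0-indexed offset 22.
U+BA1F → 3-byte form EB A8 9F at offsets 0–2.
U+EC7A4 → 4-byte form F3 AC 9E A4 at offsets 3–6.
U+062F → 2-byte form D8 AF at offsets 7–8.
U+1D74B → 4-byte form F0 9D 9D 8B at offsets 9–12.
U+3787 → 3-byte form E3 9E 87 at offsets 13–15.
U+F751B → 4-byte form F3 B7 94 9B at offsets 16–19.
U+3C0E → 3-byte form E3 B0 8E at offsets 20–22.
Offset 22 falls in char 7's range; it's byte 3 of E3 B0 8E = 0x8E.

0x8E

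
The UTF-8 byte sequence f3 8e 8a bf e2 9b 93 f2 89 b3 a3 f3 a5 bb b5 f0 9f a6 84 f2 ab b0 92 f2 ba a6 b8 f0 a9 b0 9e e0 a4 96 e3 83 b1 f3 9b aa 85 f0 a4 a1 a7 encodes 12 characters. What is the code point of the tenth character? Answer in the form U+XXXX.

U+30F1

Offset 0: leading byte 0xF3 = 11110011 → 4-byte char #1 = F3 8E 8A BF.
Offset 4: leading byte 0xE2 = 11100010 → 3-byte char #2 = E2 9B 93.
Offset 7: leading byte 0xF2 = 11110010 → 4-byte char #3 = F2 89 B3 A3.
Offset 11: leading byte 0xF3 = 11110011 → 4-byte char #4 = F3 A5 BB B5.
Offset 15: leading byte 0xF0 = 11110000 → 4-byte char #5 = F0 9F A6 84.
Offset 19: leading byte 0xF2 = 11110010 → 4-byte char #6 = F2 AB B0 92.
Offset 23: leading byte 0xF2 = 11110010 → 4-byte char #7 = F2 BA A6 B8.
Offset 27: leading byte 0xF0 = 11110000 → 4-byte char #8 = F0 A9 B0 9E.
Offset 31: leading byte 0xE0 = 11100000 → 3-byte char #9 = E0 A4 96.
Offset 34: leading byte 0xE3 = 11100011 → 3-byte char #10 = E3 83 B1.
Leading byte 0xE3 = 11100011 matches 1110xxxx → 3-byte sequence.
Byte 1: 0xE3 = 11100011, payload 0011 (4 bits).
Byte 2: 0x83 = 10000011 (10xxxxxx ✓), payload 000011.
Byte 3: 0xB1 = 10110001 (10xxxxxx ✓), payload 110001.
Concatenate: 0011000011110001 = 0x30F1 (16 bits → U+30F1).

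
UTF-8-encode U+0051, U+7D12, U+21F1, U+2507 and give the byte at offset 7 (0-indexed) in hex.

U+0051 → 1-byte form 51 at offsets 0–0.
U+7D12 → 3-byte form E7 B4 92 at offsets 1–3.
U+21F1 → 3-byte form E2 87 B1 at offsets 4–6.
U+2507 → 3-byte form E2 94 87 at offsets 7–9.
Offset 7 falls in char 4's range; it's byte 1 of E2 94 87 = 0xE2.

0xE2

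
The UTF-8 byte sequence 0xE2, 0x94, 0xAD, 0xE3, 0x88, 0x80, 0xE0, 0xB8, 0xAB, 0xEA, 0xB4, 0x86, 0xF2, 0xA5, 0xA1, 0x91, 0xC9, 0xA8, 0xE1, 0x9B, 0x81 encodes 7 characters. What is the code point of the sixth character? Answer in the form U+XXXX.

U+0268

Offset 0: leading byte 0xE2 = 11100010 → 3-byte char #1 = E2 94 AD.
Offset 3: leading byte 0xE3 = 11100011 → 3-byte char #2 = E3 88 80.
Offset 6: leading byte 0xE0 = 11100000 → 3-byte char #3 = E0 B8 AB.
Offset 9: leading byte 0xEA = 11101010 → 3-byte char #4 = EA B4 86.
Offset 12: leading byte 0xF2 = 11110010 → 4-byte char #5 = F2 A5 A1 91.
Offset 16: leading byte 0xC9 = 11001001 → 2-byte char #6 = C9 A8.
Leading byte 0xC9 = 11001001 matches 110xxxxx → 2-byte sequence.
Byte 1: 0xC9 = 11001001, payload 01001 (5 bits).
Byte 2: 0xA8 = 10101000 (10xxxxxx ✓), payload 101000.
Concatenate: 01001101000 = 0x268 (11 bits → U+0268).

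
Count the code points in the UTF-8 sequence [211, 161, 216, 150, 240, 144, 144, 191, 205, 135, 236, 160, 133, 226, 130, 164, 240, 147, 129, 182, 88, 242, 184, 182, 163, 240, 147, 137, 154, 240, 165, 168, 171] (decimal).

11

Byte at offset 0: 0xD3 = 11010011 → 2-byte char (#1). Advance 2.
Byte at offset 2: 0xD8 = 11011000 → 2-byte char (#2). Advance 2.
Byte at offset 4: 0xF0 = 11110000 → 4-byte char (#3). Advance 4.
Byte at offset 8: 0xCD = 11001101 → 2-byte char (#4). Advance 2.
Byte at offset 10: 0xEC = 11101100 → 3-byte char (#5). Advance 3.
Byte at offset 13: 0xE2 = 11100010 → 3-byte char (#6). Advance 3.
Byte at offset 16: 0xF0 = 11110000 → 4-byte char (#7). Advance 4.
Byte at offset 20: 0x58 = 01011000 → 1-byte char (#8). Advance 1.
Byte at offset 21: 0xF2 = 11110010 → 4-byte char (#9). Advance 4.
Byte at offset 25: 0xF0 = 11110000 → 4-byte char (#10). Advance 4.
Byte at offset 29: 0xF0 = 11110000 → 4-byte char (#11). Advance 4.
Reached end at offset 33 after 11 code points.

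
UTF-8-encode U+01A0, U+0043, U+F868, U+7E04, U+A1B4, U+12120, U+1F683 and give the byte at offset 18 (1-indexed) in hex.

0x9F

1-indexed offset 18 is 0-indexed offset 17.
U+01A0 → 2-byte form C6 A0 at offsets 0–1.
U+0043 → 1-byte form 43 at offsets 2–2.
U+F868 → 3-byte form EF A1 A8 at offsets 3–5.
U+7E04 → 3-byte form E7 B8 84 at offsets 6–8.
U+A1B4 → 3-byte form EA 86 B4 at offsets 9–11.
U+12120 → 4-byte form F0 92 84 A0 at offsets 12–15.
U+1F683 → 4-byte form F0 9F 9A 83 at offsets 16–19.
Offset 17 falls in char 7's range; it's byte 2 of F0 9F 9A 83 = 0x9F.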